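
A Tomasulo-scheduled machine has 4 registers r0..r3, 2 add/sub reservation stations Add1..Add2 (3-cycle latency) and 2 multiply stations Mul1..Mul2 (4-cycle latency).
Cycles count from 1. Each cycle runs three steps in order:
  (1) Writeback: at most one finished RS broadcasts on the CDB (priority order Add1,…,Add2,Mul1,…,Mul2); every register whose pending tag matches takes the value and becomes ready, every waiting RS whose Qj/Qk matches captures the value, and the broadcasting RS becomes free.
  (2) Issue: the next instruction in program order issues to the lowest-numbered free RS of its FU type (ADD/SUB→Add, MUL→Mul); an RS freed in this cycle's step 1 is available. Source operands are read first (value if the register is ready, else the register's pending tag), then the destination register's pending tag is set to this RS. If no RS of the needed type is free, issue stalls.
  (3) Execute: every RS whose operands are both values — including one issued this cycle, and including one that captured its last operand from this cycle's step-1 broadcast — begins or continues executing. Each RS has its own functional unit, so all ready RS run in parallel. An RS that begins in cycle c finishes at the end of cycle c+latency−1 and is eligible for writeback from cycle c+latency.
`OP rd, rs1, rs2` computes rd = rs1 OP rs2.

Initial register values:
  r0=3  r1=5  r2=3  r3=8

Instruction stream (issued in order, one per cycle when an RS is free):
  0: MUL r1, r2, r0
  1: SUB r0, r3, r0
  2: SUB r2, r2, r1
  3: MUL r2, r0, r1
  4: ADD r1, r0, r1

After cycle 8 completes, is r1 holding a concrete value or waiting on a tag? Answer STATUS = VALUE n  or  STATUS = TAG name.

cycle 1: issue MUL r1<-Mul1 // r0:3,r1:Mul1,r2:3,r3:8
cycle 2: issue SUB r0<-Add1 // r0:Add1,r1:Mul1,r2:3,r3:8
cycle 3: issue SUB r2<-Add2 // r0:Add1,r1:Mul1,r2:Add2,r3:8
cycle 4: issue MUL r2<-Mul2 // r0:Add1,r1:Mul1,r2:Mul2,r3:8
cycle 5: CDB Add1=5; issue ADD r1<-Add1 // r0:5,r1:Add1,r2:Mul2,r3:8
cycle 6: CDB Mul1=9 // r0:5,r1:Add1,r2:Mul2,r3:8
cycle 7: - // r0:5,r1:Add1,r2:Mul2,r3:8
cycle 8: - // r0:5,r1:Add1,r2:Mul2,r3:8

STATUS = TAG Add1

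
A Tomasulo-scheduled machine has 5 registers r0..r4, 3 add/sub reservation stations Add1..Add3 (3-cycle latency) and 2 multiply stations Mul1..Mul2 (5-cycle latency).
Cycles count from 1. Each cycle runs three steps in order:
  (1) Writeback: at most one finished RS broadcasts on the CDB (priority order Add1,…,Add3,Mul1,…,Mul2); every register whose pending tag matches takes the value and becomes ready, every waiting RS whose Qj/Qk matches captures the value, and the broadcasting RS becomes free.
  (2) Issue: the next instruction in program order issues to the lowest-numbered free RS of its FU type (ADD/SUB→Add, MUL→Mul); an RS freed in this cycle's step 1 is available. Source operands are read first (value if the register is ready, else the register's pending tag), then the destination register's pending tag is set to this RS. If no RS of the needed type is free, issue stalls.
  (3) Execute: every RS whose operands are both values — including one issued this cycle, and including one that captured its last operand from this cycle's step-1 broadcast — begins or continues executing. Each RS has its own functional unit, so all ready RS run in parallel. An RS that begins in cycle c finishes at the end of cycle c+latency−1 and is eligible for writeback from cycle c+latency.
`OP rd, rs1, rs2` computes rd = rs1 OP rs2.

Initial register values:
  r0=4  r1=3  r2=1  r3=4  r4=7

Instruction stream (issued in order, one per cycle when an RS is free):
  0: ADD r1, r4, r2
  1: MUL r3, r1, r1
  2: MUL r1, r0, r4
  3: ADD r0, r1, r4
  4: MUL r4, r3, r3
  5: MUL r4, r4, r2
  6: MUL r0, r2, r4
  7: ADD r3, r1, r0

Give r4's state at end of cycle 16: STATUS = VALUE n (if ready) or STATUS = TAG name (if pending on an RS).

STATUS = TAG Mul1

c1: issue ADD r1<-Add1 | r0:4,r1:Add1,r2:1,r3:4,r4:7
c2: issue MUL r3<-Mul1 | r0:4,r1:Add1,r2:1,r3:Mul1,r4:7
c3: issue MUL r1<-Mul2 | r0:4,r1:Mul2,r2:1,r3:Mul1,r4:7
c4: CDB Add1=8; issue ADD r0<-Add1 | r0:Add1,r1:Mul2,r2:1,r3:Mul1,r4:7
c5: stall | r0:Add1,r1:Mul2,r2:1,r3:Mul1,r4:7
c6: stall | r0:Add1,r1:Mul2,r2:1,r3:Mul1,r4:7
c7: stall | r0:Add1,r1:Mul2,r2:1,r3:Mul1,r4:7
c8: CDB Mul2=28; issue MUL r4<-Mul2 | r0:Add1,r1:28,r2:1,r3:Mul1,r4:Mul2
c9: CDB Mul1=64; issue MUL r4<-Mul1 | r0:Add1,r1:28,r2:1,r3:64,r4:Mul1
c10: stall | r0:Add1,r1:28,r2:1,r3:64,r4:Mul1
c11: CDB Add1=35; stall | r0:35,r1:28,r2:1,r3:64,r4:Mul1
c12: stall | r0:35,r1:28,r2:1,r3:64,r4:Mul1
c13: stall | r0:35,r1:28,r2:1,r3:64,r4:Mul1
c14: CDB Mul2=4096; issue MUL r0<-Mul2 | r0:Mul2,r1:28,r2:1,r3:64,r4:Mul1
c15: issue ADD r3<-Add1 | r0:Mul2,r1:28,r2:1,r3:Add1,r4:Mul1
c16: - | r0:Mul2,r1:28,r2:1,r3:Add1,r4:Mul1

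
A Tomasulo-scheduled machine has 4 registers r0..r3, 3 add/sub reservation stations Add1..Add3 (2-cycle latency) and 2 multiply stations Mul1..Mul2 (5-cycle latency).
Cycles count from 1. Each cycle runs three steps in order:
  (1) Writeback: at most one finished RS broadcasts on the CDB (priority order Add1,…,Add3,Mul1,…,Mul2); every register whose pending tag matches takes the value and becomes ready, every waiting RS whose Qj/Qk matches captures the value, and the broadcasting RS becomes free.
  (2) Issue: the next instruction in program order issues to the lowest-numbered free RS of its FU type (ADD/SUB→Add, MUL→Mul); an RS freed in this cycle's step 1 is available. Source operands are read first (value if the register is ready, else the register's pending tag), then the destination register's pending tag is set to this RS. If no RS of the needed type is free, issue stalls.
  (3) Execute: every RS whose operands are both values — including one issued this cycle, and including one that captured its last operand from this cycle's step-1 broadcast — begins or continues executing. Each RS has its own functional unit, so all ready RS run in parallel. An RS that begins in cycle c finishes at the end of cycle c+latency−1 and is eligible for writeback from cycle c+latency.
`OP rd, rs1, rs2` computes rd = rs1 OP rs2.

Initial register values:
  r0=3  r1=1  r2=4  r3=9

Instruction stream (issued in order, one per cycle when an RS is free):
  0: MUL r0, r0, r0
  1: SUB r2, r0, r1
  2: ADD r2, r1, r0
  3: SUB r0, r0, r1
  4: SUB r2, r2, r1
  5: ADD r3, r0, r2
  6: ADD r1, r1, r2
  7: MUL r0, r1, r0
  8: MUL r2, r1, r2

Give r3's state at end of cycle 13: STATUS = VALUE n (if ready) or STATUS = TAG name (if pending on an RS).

c1: issue MUL r0<-Mul1 | r0:Mul1,r1:1,r2:4,r3:9
c2: issue SUB r2<-Add1 | r0:Mul1,r1:1,r2:Add1,r3:9
c3: issue ADD r2<-Add2 | r0:Mul1,r1:1,r2:Add2,r3:9
c4: issue SUB r0<-Add3 | r0:Add3,r1:1,r2:Add2,r3:9
c5: stall | r0:Add3,r1:1,r2:Add2,r3:9
c6: CDB Mul1=9; stall | r0:Add3,r1:1,r2:Add2,r3:9
c7: stall | r0:Add3,r1:1,r2:Add2,r3:9
c8: CDB Add1=8; issue SUB r2<-Add1 | r0:Add3,r1:1,r2:Add1,r3:9
c9: CDB Add2=10; issue ADD r3<-Add2 | r0:Add3,r1:1,r2:Add1,r3:Add2
c10: CDB Add3=8; issue ADD r1<-Add3 | r0:8,r1:Add3,r2:Add1,r3:Add2
c11: CDB Add1=9; issue MUL r0<-Mul1 | r0:Mul1,r1:Add3,r2:9,r3:Add2
c12: issue MUL r2<-Mul2 | r0:Mul1,r1:Add3,r2:Mul2,r3:Add2
c13: CDB Add2=17 | r0:Mul1,r1:Add3,r2:Mul2,r3:17

STATUS = VALUE 17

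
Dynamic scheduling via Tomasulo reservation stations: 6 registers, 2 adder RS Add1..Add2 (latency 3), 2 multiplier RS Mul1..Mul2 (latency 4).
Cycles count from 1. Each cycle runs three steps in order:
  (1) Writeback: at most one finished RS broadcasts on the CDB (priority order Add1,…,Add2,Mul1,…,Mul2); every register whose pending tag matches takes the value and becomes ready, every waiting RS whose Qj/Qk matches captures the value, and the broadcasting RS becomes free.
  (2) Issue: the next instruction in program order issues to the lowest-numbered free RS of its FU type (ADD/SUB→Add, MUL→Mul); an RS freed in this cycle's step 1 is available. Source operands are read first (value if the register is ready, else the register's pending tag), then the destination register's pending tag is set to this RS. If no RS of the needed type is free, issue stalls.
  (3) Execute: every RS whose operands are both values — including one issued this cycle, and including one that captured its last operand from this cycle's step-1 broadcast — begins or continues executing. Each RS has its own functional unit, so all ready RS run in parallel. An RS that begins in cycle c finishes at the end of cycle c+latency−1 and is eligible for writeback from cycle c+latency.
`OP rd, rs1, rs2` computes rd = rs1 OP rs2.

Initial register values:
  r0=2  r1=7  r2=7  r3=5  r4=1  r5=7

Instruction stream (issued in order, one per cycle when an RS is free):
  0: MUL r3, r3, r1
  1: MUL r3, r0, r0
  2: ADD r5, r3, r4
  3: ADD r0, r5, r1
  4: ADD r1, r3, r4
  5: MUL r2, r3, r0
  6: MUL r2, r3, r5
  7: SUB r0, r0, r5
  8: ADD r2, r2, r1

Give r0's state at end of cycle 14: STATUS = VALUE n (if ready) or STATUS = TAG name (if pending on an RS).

  c1: issue MUL r3<-Mul1  regs: r0:2,r1:7,r2:7,r3:Mul1,r4:1,r5:7
  c2: issue MUL r3<-Mul2  regs: r0:2,r1:7,r2:7,r3:Mul2,r4:1,r5:7
  c3: issue ADD r5<-Add1  regs: r0:2,r1:7,r2:7,r3:Mul2,r4:1,r5:Add1
  c4: issue ADD r0<-Add2  regs: r0:Add2,r1:7,r2:7,r3:Mul2,r4:1,r5:Add1
  c5: CDB Mul1=35; stall  regs: r0:Add2,r1:7,r2:7,r3:Mul2,r4:1,r5:Add1
  c6: CDB Mul2=4; stall  regs: r0:Add2,r1:7,r2:7,r3:4,r4:1,r5:Add1
  c7: stall  regs: r0:Add2,r1:7,r2:7,r3:4,r4:1,r5:Add1
  c8: stall  regs: r0:Add2,r1:7,r2:7,r3:4,r4:1,r5:Add1
  c9: CDB Add1=5; issue ADD r1<-Add1  regs: r0:Add2,r1:Add1,r2:7,r3:4,r4:1,r5:5
  c10: issue MUL r2<-Mul1  regs: r0:Add2,r1:Add1,r2:Mul1,r3:4,r4:1,r5:5
  c11: issue MUL r2<-Mul2  regs: r0:Add2,r1:Add1,r2:Mul2,r3:4,r4:1,r5:5
  c12: CDB Add1=5; issue SUB r0<-Add1  regs: r0:Add1,r1:5,r2:Mul2,r3:4,r4:1,r5:5
  c13: CDB Add2=12; issue ADD r2<-Add2  regs: r0:Add1,r1:5,r2:Add2,r3:4,r4:1,r5:5
  c14: -  regs: r0:Add1,r1:5,r2:Add2,r3:4,r4:1,r5:5

STATUS = TAG Add1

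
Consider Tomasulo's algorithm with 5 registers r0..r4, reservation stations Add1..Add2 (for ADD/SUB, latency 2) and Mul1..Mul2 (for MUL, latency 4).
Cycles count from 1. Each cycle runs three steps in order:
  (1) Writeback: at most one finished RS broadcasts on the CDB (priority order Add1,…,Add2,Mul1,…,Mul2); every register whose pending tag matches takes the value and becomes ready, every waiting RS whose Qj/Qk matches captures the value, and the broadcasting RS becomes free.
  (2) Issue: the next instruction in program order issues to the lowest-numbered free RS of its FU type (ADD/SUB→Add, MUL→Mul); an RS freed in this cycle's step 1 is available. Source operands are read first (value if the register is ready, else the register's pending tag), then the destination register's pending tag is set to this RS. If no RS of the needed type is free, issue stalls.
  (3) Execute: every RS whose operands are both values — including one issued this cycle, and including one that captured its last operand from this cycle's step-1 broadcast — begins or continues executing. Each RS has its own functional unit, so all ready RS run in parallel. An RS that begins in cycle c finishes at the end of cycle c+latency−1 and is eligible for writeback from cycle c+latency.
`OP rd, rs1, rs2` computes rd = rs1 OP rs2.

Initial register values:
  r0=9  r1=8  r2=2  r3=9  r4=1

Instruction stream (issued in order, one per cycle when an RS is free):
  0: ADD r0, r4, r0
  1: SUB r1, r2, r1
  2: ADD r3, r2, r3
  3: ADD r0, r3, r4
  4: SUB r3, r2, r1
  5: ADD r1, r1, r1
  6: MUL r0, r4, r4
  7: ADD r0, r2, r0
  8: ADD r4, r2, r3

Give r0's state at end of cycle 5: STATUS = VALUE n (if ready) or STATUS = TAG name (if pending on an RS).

STATUS = TAG Add2

  c1: issue ADD r0<-Add1  regs: r0:Add1,r1:8,r2:2,r3:9,r4:1
  c2: issue SUB r1<-Add2  regs: r0:Add1,r1:Add2,r2:2,r3:9,r4:1
  c3: CDB Add1=10; issue ADD r3<-Add1  regs: r0:10,r1:Add2,r2:2,r3:Add1,r4:1
  c4: CDB Add2=-6; issue ADD r0<-Add2  regs: r0:Add2,r1:-6,r2:2,r3:Add1,r4:1
  c5: CDB Add1=11; issue SUB r3<-Add1  regs: r0:Add2,r1:-6,r2:2,r3:Add1,r4:1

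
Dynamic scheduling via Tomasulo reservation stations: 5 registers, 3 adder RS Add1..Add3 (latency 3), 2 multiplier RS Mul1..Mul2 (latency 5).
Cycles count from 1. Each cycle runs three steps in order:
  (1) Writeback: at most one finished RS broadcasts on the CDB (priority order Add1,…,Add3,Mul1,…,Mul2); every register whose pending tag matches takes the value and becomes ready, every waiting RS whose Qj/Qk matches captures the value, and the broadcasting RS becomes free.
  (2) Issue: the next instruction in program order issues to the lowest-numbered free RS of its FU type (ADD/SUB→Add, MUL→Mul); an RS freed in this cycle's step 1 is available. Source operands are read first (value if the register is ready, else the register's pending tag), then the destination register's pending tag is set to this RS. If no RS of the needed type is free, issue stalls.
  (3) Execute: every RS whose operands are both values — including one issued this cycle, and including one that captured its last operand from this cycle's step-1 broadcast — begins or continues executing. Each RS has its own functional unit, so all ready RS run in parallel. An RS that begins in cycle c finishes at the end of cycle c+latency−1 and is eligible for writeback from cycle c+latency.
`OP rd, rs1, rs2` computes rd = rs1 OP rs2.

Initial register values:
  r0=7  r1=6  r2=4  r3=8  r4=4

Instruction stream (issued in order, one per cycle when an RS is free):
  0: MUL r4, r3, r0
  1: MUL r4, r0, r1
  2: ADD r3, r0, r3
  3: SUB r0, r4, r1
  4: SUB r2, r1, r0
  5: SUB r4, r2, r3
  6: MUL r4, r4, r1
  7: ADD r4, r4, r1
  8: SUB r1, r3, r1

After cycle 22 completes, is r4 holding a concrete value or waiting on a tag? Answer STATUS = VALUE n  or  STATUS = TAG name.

c1: issue MUL r4<-Mul1 | r0:7,r1:6,r2:4,r3:8,r4:Mul1
c2: issue MUL r4<-Mul2 | r0:7,r1:6,r2:4,r3:8,r4:Mul2
c3: issue ADD r3<-Add1 | r0:7,r1:6,r2:4,r3:Add1,r4:Mul2
c4: issue SUB r0<-Add2 | r0:Add2,r1:6,r2:4,r3:Add1,r4:Mul2
c5: issue SUB r2<-Add3 | r0:Add2,r1:6,r2:Add3,r3:Add1,r4:Mul2
c6: CDB Add1=15; issue SUB r4<-Add1 | r0:Add2,r1:6,r2:Add3,r3:15,r4:Add1
c7: CDB Mul1=56; issue MUL r4<-Mul1 | r0:Add2,r1:6,r2:Add3,r3:15,r4:Mul1
c8: CDB Mul2=42; stall | r0:Add2,r1:6,r2:Add3,r3:15,r4:Mul1
c9: stall | r0:Add2,r1:6,r2:Add3,r3:15,r4:Mul1
c10: stall | r0:Add2,r1:6,r2:Add3,r3:15,r4:Mul1
c11: CDB Add2=36; issue ADD r4<-Add2 | r0:36,r1:6,r2:Add3,r3:15,r4:Add2
c12: stall | r0:36,r1:6,r2:Add3,r3:15,r4:Add2
c13: stall | r0:36,r1:6,r2:Add3,r3:15,r4:Add2
c14: CDB Add3=-30; issue SUB r1<-Add3 | r0:36,r1:Add3,r2:-30,r3:15,r4:Add2
c15: - | r0:36,r1:Add3,r2:-30,r3:15,r4:Add2
c16: - | r0:36,r1:Add3,r2:-30,r3:15,r4:Add2
c17: CDB Add1=-45 | r0:36,r1:Add3,r2:-30,r3:15,r4:Add2
c18: CDB Add3=9 | r0:36,r1:9,r2:-30,r3:15,r4:Add2
c19: - | r0:36,r1:9,r2:-30,r3:15,r4:Add2
c20: - | r0:36,r1:9,r2:-30,r3:15,r4:Add2
c21: - | r0:36,r1:9,r2:-30,r3:15,r4:Add2
c22: CDB Mul1=-270 | r0:36,r1:9,r2:-30,r3:15,r4:Add2

STATUS = TAG Add2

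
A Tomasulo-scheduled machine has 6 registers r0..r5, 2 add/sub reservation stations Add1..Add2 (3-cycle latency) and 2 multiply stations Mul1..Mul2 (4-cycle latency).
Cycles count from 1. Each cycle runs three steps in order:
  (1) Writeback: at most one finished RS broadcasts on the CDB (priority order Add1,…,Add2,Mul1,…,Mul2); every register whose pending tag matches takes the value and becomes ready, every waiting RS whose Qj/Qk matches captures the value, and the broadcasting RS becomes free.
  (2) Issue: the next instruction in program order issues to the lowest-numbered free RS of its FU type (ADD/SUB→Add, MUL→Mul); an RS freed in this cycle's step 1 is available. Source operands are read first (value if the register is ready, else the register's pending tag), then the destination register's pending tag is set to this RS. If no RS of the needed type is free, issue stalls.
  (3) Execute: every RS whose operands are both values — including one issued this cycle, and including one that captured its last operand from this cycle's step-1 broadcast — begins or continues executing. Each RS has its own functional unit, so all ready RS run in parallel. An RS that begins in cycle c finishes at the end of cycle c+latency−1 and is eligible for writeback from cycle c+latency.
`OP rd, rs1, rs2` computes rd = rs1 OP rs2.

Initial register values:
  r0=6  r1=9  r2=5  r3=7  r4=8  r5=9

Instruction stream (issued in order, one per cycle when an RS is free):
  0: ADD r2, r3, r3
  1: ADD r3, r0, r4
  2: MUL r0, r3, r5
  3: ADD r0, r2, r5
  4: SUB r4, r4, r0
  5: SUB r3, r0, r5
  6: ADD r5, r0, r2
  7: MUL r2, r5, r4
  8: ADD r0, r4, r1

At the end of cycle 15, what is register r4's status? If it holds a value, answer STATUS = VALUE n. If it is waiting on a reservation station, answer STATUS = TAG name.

cycle 1: issue ADD r2<-Add1 // r0:6,r1:9,r2:Add1,r3:7,r4:8,r5:9
cycle 2: issue ADD r3<-Add2 // r0:6,r1:9,r2:Add1,r3:Add2,r4:8,r5:9
cycle 3: issue MUL r0<-Mul1 // r0:Mul1,r1:9,r2:Add1,r3:Add2,r4:8,r5:9
cycle 4: CDB Add1=14; issue ADD r0<-Add1 // r0:Add1,r1:9,r2:14,r3:Add2,r4:8,r5:9
cycle 5: CDB Add2=14; issue SUB r4<-Add2 // r0:Add1,r1:9,r2:14,r3:14,r4:Add2,r5:9
cycle 6: stall // r0:Add1,r1:9,r2:14,r3:14,r4:Add2,r5:9
cycle 7: CDB Add1=23; issue SUB r3<-Add1 // r0:23,r1:9,r2:14,r3:Add1,r4:Add2,r5:9
cycle 8: stall // r0:23,r1:9,r2:14,r3:Add1,r4:Add2,r5:9
cycle 9: CDB Mul1=126; stall // r0:23,r1:9,r2:14,r3:Add1,r4:Add2,r5:9
cycle 10: CDB Add1=14; issue ADD r5<-Add1 // r0:23,r1:9,r2:14,r3:14,r4:Add2,r5:Add1
cycle 11: CDB Add2=-15; issue MUL r2<-Mul1 // r0:23,r1:9,r2:Mul1,r3:14,r4:-15,r5:Add1
cycle 12: issue ADD r0<-Add2 // r0:Add2,r1:9,r2:Mul1,r3:14,r4:-15,r5:Add1
cycle 13: CDB Add1=37 // r0:Add2,r1:9,r2:Mul1,r3:14,r4:-15,r5:37
cycle 14: - // r0:Add2,r1:9,r2:Mul1,r3:14,r4:-15,r5:37
cycle 15: CDB Add2=-6 // r0:-6,r1:9,r2:Mul1,r3:14,r4:-15,r5:37

STATUS = VALUE -15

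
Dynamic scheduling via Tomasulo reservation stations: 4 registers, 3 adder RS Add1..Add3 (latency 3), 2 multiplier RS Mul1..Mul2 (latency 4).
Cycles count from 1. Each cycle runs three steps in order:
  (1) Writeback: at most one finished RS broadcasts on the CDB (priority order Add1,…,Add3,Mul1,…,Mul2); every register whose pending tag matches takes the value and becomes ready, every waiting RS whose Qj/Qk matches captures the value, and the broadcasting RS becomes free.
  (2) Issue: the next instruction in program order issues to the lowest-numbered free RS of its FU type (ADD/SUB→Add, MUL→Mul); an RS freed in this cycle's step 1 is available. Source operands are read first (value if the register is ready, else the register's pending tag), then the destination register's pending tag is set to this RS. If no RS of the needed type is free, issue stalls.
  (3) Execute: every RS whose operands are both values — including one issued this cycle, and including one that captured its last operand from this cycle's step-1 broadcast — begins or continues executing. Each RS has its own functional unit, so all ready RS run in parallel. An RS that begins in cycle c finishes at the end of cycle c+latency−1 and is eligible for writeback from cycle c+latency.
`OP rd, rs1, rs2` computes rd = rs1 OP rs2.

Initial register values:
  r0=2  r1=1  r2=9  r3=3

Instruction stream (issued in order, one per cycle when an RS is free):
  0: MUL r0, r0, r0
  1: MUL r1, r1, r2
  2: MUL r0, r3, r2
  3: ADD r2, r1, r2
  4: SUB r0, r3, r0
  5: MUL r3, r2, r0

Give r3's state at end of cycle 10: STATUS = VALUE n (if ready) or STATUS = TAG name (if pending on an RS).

c1: issue MUL r0<-Mul1 | r0:Mul1,r1:1,r2:9,r3:3
c2: issue MUL r1<-Mul2 | r0:Mul1,r1:Mul2,r2:9,r3:3
c3: stall | r0:Mul1,r1:Mul2,r2:9,r3:3
c4: stall | r0:Mul1,r1:Mul2,r2:9,r3:3
c5: CDB Mul1=4; issue MUL r0<-Mul1 | r0:Mul1,r1:Mul2,r2:9,r3:3
c6: CDB Mul2=9; issue ADD r2<-Add1 | r0:Mul1,r1:9,r2:Add1,r3:3
c7: issue SUB r0<-Add2 | r0:Add2,r1:9,r2:Add1,r3:3
c8: issue MUL r3<-Mul2 | r0:Add2,r1:9,r2:Add1,r3:Mul2
c9: CDB Add1=18 | r0:Add2,r1:9,r2:18,r3:Mul2
c10: CDB Mul1=27 | r0:Add2,r1:9,r2:18,r3:Mul2

STATUS = TAG Mul2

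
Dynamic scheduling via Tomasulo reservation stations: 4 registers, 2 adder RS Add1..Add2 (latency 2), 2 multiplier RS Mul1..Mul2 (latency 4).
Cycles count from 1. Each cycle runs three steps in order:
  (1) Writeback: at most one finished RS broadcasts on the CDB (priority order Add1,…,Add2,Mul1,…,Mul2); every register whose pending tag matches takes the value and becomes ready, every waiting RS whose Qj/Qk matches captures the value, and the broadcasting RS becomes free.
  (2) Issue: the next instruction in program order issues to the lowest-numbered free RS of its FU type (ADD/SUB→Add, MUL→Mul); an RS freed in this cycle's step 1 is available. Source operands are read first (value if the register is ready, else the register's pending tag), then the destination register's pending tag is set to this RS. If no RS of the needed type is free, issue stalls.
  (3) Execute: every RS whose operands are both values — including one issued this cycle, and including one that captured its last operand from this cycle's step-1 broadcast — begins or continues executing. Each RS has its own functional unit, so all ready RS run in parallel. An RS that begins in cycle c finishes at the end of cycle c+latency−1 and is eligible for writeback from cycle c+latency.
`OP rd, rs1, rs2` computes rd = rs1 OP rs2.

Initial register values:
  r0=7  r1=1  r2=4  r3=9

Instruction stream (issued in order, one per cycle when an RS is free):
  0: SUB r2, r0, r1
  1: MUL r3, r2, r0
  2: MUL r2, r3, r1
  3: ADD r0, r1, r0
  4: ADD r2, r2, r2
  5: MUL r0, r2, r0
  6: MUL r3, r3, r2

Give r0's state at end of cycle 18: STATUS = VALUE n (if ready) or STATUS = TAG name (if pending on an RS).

  c1: issue SUB r2<-Add1  regs: r0:7,r1:1,r2:Add1,r3:9
  c2: issue MUL r3<-Mul1  regs: r0:7,r1:1,r2:Add1,r3:Mul1
  c3: CDB Add1=6; issue MUL r2<-Mul2  regs: r0:7,r1:1,r2:Mul2,r3:Mul1
  c4: issue ADD r0<-Add1  regs: r0:Add1,r1:1,r2:Mul2,r3:Mul1
  c5: issue ADD r2<-Add2  regs: r0:Add1,r1:1,r2:Add2,r3:Mul1
  c6: CDB Add1=8; stall  regs: r0:8,r1:1,r2:Add2,r3:Mul1
  c7: CDB Mul1=42; issue MUL r0<-Mul1  regs: r0:Mul1,r1:1,r2:Add2,r3:42
  c8: stall  regs: r0:Mul1,r1:1,r2:Add2,r3:42
  c9: stall  regs: r0:Mul1,r1:1,r2:Add2,r3:42
  c10: stall  regs: r0:Mul1,r1:1,r2:Add2,r3:42
  c11: CDB Mul2=42; issue MUL r3<-Mul2  regs: r0:Mul1,r1:1,r2:Add2,r3:Mul2
  c12: -  regs: r0:Mul1,r1:1,r2:Add2,r3:Mul2
  c13: CDB Add2=84  regs: r0:Mul1,r1:1,r2:84,r3:Mul2
  c14: -  regs: r0:Mul1,r1:1,r2:84,r3:Mul2
  c15: -  regs: r0:Mul1,r1:1,r2:84,r3:Mul2
  c16: -  regs: r0:Mul1,r1:1,r2:84,r3:Mul2
  c17: CDB Mul1=672  regs: r0:672,r1:1,r2:84,r3:Mul2
  c18: CDB Mul2=3528  regs: r0:672,r1:1,r2:84,r3:3528

STATUS = VALUE 672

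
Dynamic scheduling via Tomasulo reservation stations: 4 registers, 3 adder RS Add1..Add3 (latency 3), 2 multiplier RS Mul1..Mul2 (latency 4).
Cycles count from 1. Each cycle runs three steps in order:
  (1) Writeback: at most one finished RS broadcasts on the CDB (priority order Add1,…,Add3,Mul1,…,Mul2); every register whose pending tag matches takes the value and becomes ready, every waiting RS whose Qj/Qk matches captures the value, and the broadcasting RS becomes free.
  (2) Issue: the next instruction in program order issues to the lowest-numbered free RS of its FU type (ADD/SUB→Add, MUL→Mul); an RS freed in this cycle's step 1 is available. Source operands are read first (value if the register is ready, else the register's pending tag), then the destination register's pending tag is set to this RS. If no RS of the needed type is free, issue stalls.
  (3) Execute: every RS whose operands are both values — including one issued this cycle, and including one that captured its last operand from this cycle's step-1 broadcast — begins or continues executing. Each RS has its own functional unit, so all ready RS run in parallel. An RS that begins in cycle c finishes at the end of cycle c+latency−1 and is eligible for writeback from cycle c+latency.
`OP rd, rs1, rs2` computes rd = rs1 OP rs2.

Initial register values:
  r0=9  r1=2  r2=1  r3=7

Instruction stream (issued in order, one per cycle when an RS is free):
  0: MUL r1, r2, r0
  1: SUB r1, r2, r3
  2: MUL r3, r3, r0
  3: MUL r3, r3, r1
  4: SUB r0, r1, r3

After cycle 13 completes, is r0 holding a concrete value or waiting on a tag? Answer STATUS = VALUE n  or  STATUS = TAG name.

c1: issue MUL r1<-Mul1 | r0:9,r1:Mul1,r2:1,r3:7
c2: issue SUB r1<-Add1 | r0:9,r1:Add1,r2:1,r3:7
c3: issue MUL r3<-Mul2 | r0:9,r1:Add1,r2:1,r3:Mul2
c4: stall | r0:9,r1:Add1,r2:1,r3:Mul2
c5: CDB Add1=-6; stall | r0:9,r1:-6,r2:1,r3:Mul2
c6: CDB Mul1=9; issue MUL r3<-Mul1 | r0:9,r1:-6,r2:1,r3:Mul1
c7: CDB Mul2=63; issue SUB r0<-Add1 | r0:Add1,r1:-6,r2:1,r3:Mul1
c8: - | r0:Add1,r1:-6,r2:1,r3:Mul1
c9: - | r0:Add1,r1:-6,r2:1,r3:Mul1
c10: - | r0:Add1,r1:-6,r2:1,r3:Mul1
c11: CDB Mul1=-378 | r0:Add1,r1:-6,r2:1,r3:-378
c12: - | r0:Add1,r1:-6,r2:1,r3:-378
c13: - | r0:Add1,r1:-6,r2:1,r3:-378

STATUS = TAG Add1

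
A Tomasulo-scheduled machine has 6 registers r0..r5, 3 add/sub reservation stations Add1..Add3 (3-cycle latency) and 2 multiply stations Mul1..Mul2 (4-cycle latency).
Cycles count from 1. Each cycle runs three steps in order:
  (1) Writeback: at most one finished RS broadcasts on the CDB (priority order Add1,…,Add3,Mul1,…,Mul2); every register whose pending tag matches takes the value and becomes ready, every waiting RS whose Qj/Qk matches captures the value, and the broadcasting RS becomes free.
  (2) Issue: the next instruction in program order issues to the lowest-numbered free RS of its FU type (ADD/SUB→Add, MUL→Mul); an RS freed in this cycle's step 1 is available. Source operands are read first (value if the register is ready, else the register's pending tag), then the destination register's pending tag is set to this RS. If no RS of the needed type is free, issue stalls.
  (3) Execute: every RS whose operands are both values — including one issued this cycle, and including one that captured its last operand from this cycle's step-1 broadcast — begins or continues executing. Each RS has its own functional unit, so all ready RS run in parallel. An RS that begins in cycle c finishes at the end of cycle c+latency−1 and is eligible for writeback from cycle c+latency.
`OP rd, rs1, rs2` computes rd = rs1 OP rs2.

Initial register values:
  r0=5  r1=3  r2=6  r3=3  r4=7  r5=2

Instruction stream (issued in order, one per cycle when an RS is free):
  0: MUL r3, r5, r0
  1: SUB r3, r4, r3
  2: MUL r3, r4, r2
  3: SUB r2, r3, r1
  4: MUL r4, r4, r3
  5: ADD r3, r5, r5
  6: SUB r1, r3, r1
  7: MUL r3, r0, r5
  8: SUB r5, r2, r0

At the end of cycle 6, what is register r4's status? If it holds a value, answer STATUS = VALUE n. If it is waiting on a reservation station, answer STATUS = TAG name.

STATUS = TAG Mul1

c1: issue MUL r3<-Mul1 | r0:5,r1:3,r2:6,r3:Mul1,r4:7,r5:2
c2: issue SUB r3<-Add1 | r0:5,r1:3,r2:6,r3:Add1,r4:7,r5:2
c3: issue MUL r3<-Mul2 | r0:5,r1:3,r2:6,r3:Mul2,r4:7,r5:2
c4: issue SUB r2<-Add2 | r0:5,r1:3,r2:Add2,r3:Mul2,r4:7,r5:2
c5: CDB Mul1=10; issue MUL r4<-Mul1 | r0:5,r1:3,r2:Add2,r3:Mul2,r4:Mul1,r5:2
c6: issue ADD r3<-Add3 | r0:5,r1:3,r2:Add2,r3:Add3,r4:Mul1,r5:2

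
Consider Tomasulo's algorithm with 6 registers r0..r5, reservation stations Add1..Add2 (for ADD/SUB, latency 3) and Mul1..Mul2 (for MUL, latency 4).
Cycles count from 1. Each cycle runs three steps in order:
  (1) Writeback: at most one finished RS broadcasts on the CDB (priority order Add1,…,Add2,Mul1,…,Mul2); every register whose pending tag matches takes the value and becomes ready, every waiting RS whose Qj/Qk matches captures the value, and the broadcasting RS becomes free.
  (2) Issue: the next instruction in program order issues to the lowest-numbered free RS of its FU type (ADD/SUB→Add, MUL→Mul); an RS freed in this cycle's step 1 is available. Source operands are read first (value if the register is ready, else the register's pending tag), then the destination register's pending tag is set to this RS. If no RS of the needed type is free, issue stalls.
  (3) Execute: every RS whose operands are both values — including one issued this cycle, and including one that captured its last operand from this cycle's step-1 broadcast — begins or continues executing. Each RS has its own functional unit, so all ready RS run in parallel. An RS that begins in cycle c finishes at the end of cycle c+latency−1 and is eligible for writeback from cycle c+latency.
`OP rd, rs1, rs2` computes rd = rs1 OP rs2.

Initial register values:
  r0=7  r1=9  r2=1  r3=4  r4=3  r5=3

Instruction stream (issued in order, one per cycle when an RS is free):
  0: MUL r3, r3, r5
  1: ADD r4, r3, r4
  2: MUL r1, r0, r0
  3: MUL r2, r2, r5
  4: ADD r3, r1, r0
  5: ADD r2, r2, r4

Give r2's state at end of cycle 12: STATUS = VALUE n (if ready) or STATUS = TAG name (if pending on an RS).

STATUS = VALUE 18

c1: issue MUL r3<-Mul1 | r0:7,r1:9,r2:1,r3:Mul1,r4:3,r5:3
c2: issue ADD r4<-Add1 | r0:7,r1:9,r2:1,r3:Mul1,r4:Add1,r5:3
c3: issue MUL r1<-Mul2 | r0:7,r1:Mul2,r2:1,r3:Mul1,r4:Add1,r5:3
c4: stall | r0:7,r1:Mul2,r2:1,r3:Mul1,r4:Add1,r5:3
c5: CDB Mul1=12; issue MUL r2<-Mul1 | r0:7,r1:Mul2,r2:Mul1,r3:12,r4:Add1,r5:3
c6: issue ADD r3<-Add2 | r0:7,r1:Mul2,r2:Mul1,r3:Add2,r4:Add1,r5:3
c7: CDB Mul2=49; stall | r0:7,r1:49,r2:Mul1,r3:Add2,r4:Add1,r5:3
c8: CDB Add1=15; issue ADD r2<-Add1 | r0:7,r1:49,r2:Add1,r3:Add2,r4:15,r5:3
c9: CDB Mul1=3 | r0:7,r1:49,r2:Add1,r3:Add2,r4:15,r5:3
c10: CDB Add2=56 | r0:7,r1:49,r2:Add1,r3:56,r4:15,r5:3
c11: - | r0:7,r1:49,r2:Add1,r3:56,r4:15,r5:3
c12: CDB Add1=18 | r0:7,r1:49,r2:18,r3:56,r4:15,r5:3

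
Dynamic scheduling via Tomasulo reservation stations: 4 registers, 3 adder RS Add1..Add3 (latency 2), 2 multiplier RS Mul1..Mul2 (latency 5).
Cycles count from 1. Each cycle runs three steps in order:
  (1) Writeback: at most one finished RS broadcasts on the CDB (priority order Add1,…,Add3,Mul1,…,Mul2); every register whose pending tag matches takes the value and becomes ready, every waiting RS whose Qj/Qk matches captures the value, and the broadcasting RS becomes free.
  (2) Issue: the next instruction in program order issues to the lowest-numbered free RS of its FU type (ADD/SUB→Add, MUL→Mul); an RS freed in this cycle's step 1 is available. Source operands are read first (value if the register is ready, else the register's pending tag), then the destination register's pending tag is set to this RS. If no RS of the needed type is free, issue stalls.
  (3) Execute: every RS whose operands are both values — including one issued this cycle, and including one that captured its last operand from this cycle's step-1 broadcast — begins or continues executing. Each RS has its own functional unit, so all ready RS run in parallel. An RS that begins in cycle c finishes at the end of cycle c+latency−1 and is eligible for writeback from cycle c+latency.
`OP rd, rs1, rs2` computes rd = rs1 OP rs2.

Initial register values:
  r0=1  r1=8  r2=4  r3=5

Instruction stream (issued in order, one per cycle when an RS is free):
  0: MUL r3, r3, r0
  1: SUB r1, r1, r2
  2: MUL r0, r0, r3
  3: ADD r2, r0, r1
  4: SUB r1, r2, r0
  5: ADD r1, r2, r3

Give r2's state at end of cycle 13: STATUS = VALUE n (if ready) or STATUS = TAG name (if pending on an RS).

  c1: issue MUL r3<-Mul1  regs: r0:1,r1:8,r2:4,r3:Mul1
  c2: issue SUB r1<-Add1  regs: r0:1,r1:Add1,r2:4,r3:Mul1
  c3: issue MUL r0<-Mul2  regs: r0:Mul2,r1:Add1,r2:4,r3:Mul1
  c4: CDB Add1=4; issue ADD r2<-Add1  regs: r0:Mul2,r1:4,r2:Add1,r3:Mul1
  c5: issue SUB r1<-Add2  regs: r0:Mul2,r1:Add2,r2:Add1,r3:Mul1
  c6: CDB Mul1=5; issue ADD r1<-Add3  regs: r0:Mul2,r1:Add3,r2:Add1,r3:5
  c7: -  regs: r0:Mul2,r1:Add3,r2:Add1,r3:5
  c8: -  regs: r0:Mul2,r1:Add3,r2:Add1,r3:5
  c9: -  regs: r0:Mul2,r1:Add3,r2:Add1,r3:5
  c10: -  regs: r0:Mul2,r1:Add3,r2:Add1,r3:5
  c11: CDB Mul2=5  regs: r0:5,r1:Add3,r2:Add1,r3:5
  c12: -  regs: r0:5,r1:Add3,r2:Add1,r3:5
  c13: CDB Add1=9  regs: r0:5,r1:Add3,r2:9,r3:5

STATUS = VALUE 9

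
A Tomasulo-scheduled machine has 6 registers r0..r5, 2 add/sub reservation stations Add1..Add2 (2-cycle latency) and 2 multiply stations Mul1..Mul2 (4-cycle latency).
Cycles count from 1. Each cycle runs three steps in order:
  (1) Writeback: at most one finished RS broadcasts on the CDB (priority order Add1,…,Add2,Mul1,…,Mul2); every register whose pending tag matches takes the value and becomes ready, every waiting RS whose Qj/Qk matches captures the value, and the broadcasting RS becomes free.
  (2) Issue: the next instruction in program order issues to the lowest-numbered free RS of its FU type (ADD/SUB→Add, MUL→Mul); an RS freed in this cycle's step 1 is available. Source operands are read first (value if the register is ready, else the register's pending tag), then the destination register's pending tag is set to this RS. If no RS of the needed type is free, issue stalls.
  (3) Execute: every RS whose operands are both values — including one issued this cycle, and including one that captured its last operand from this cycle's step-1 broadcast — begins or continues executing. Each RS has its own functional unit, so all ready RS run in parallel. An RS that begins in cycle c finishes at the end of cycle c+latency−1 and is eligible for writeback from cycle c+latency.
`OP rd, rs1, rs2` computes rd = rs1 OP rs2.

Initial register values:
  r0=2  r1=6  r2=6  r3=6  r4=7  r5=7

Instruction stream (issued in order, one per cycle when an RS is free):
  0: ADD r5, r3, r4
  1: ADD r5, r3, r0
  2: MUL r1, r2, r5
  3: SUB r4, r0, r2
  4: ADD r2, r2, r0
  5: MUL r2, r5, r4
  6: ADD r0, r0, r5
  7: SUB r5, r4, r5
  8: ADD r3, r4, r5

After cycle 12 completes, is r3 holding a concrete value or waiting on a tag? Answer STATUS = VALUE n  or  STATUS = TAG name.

c1: issue ADD r5<-Add1 | r0:2,r1:6,r2:6,r3:6,r4:7,r5:Add1
c2: issue ADD r5<-Add2 | r0:2,r1:6,r2:6,r3:6,r4:7,r5:Add2
c3: CDB Add1=13; issue MUL r1<-Mul1 | r0:2,r1:Mul1,r2:6,r3:6,r4:7,r5:Add2
c4: CDB Add2=8; issue SUB r4<-Add1 | r0:2,r1:Mul1,r2:6,r3:6,r4:Add1,r5:8
c5: issue ADD r2<-Add2 | r0:2,r1:Mul1,r2:Add2,r3:6,r4:Add1,r5:8
c6: CDB Add1=-4; issue MUL r2<-Mul2 | r0:2,r1:Mul1,r2:Mul2,r3:6,r4:-4,r5:8
c7: CDB Add2=8; issue ADD r0<-Add1 | r0:Add1,r1:Mul1,r2:Mul2,r3:6,r4:-4,r5:8
c8: CDB Mul1=48; issue SUB r5<-Add2 | r0:Add1,r1:48,r2:Mul2,r3:6,r4:-4,r5:Add2
c9: CDB Add1=10; issue ADD r3<-Add1 | r0:10,r1:48,r2:Mul2,r3:Add1,r4:-4,r5:Add2
c10: CDB Add2=-12 | r0:10,r1:48,r2:Mul2,r3:Add1,r4:-4,r5:-12
c11: CDB Mul2=-32 | r0:10,r1:48,r2:-32,r3:Add1,r4:-4,r5:-12
c12: CDB Add1=-16 | r0:10,r1:48,r2:-32,r3:-16,r4:-4,r5:-12

STATUS = VALUE -16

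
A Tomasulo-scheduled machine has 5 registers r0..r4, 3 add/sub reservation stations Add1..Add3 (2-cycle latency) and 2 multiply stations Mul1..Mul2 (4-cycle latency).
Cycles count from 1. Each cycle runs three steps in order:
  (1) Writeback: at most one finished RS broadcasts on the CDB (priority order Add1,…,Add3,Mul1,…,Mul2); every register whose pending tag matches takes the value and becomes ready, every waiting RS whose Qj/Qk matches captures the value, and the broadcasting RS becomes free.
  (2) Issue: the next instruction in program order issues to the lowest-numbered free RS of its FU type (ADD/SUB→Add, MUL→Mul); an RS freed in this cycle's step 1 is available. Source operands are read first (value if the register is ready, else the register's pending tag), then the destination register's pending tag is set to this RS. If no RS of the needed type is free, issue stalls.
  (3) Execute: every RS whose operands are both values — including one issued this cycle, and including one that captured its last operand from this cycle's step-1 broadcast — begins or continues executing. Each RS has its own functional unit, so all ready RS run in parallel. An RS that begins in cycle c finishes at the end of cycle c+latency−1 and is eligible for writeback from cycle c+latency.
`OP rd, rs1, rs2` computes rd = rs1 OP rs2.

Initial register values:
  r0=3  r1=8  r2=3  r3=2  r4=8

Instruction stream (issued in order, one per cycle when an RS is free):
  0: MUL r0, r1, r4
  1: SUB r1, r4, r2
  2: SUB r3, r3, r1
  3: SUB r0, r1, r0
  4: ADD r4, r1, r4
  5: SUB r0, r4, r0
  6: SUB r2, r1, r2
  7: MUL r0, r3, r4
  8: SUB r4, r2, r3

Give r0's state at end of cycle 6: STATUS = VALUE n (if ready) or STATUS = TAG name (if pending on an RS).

c1: issue MUL r0<-Mul1 | r0:Mul1,r1:8,r2:3,r3:2,r4:8
c2: issue SUB r1<-Add1 | r0:Mul1,r1:Add1,r2:3,r3:2,r4:8
c3: issue SUB r3<-Add2 | r0:Mul1,r1:Add1,r2:3,r3:Add2,r4:8
c4: CDB Add1=5; issue SUB r0<-Add1 | r0:Add1,r1:5,r2:3,r3:Add2,r4:8
c5: CDB Mul1=64; issue ADD r4<-Add3 | r0:Add1,r1:5,r2:3,r3:Add2,r4:Add3
c6: CDB Add2=-3; issue SUB r0<-Add2 | r0:Add2,r1:5,r2:3,r3:-3,r4:Add3

STATUS = TAG Add2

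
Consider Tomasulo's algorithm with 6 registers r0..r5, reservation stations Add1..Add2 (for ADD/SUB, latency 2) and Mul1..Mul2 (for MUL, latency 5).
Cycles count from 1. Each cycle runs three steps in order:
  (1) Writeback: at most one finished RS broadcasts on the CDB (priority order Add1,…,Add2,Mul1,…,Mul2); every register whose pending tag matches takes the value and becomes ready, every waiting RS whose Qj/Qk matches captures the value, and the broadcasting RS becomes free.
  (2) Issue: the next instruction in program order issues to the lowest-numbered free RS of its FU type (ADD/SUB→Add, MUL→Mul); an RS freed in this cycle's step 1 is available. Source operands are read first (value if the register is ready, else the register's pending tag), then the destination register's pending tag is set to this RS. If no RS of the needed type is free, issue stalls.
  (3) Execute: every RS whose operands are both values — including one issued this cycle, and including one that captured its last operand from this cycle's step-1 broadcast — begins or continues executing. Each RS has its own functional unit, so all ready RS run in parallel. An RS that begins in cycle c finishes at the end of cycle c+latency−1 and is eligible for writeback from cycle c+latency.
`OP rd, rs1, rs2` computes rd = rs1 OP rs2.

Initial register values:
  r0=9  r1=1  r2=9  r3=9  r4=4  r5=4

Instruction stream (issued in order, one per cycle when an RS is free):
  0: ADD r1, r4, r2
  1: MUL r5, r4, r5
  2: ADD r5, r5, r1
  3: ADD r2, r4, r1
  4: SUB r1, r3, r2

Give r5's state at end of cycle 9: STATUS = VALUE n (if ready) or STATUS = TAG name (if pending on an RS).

STATUS = VALUE 29

  c1: issue ADD r1<-Add1  regs: r0:9,r1:Add1,r2:9,r3:9,r4:4,r5:4
  c2: issue MUL r5<-Mul1  regs: r0:9,r1:Add1,r2:9,r3:9,r4:4,r5:Mul1
  c3: CDB Add1=13; issue ADD r5<-Add1  regs: r0:9,r1:13,r2:9,r3:9,r4:4,r5:Add1
  c4: issue ADD r2<-Add2  regs: r0:9,r1:13,r2:Add2,r3:9,r4:4,r5:Add1
  c5: stall  regs: r0:9,r1:13,r2:Add2,r3:9,r4:4,r5:Add1
  c6: CDB Add2=17; issue SUB r1<-Add2  regs: r0:9,r1:Add2,r2:17,r3:9,r4:4,r5:Add1
  c7: CDB Mul1=16  regs: r0:9,r1:Add2,r2:17,r3:9,r4:4,r5:Add1
  c8: CDB Add2=-8  regs: r0:9,r1:-8,r2:17,r3:9,r4:4,r5:Add1
  c9: CDB Add1=29  regs: r0:9,r1:-8,r2:17,r3:9,r4:4,r5:29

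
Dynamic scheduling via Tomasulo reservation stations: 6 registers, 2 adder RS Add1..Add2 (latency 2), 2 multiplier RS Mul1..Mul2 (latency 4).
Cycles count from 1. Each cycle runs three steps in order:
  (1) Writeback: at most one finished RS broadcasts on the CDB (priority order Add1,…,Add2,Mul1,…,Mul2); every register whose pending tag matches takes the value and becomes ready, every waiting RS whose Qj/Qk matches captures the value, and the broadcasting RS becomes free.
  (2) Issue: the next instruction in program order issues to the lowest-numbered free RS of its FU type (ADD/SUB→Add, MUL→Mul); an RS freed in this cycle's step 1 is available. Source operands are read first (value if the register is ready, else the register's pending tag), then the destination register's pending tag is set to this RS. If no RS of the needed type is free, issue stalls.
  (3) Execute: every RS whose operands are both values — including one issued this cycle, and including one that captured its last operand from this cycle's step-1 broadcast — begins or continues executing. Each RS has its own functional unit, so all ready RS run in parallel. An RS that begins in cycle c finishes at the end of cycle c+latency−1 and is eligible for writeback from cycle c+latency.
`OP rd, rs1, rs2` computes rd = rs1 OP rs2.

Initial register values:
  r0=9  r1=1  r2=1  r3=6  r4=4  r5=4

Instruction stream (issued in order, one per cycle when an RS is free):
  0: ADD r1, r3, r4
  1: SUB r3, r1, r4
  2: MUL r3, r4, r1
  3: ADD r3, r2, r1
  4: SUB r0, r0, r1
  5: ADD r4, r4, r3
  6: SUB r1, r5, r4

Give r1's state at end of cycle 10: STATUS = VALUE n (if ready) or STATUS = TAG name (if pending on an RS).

STATUS = VALUE -11

cycle 1: issue ADD r1<-Add1 // r0:9,r1:Add1,r2:1,r3:6,r4:4,r5:4
cycle 2: issue SUB r3<-Add2 // r0:9,r1:Add1,r2:1,r3:Add2,r4:4,r5:4
cycle 3: CDB Add1=10; issue MUL r3<-Mul1 // r0:9,r1:10,r2:1,r3:Mul1,r4:4,r5:4
cycle 4: issue ADD r3<-Add1 // r0:9,r1:10,r2:1,r3:Add1,r4:4,r5:4
cycle 5: CDB Add2=6; issue SUB r0<-Add2 // r0:Add2,r1:10,r2:1,r3:Add1,r4:4,r5:4
cycle 6: CDB Add1=11; issue ADD r4<-Add1 // r0:Add2,r1:10,r2:1,r3:11,r4:Add1,r5:4
cycle 7: CDB Add2=-1; issue SUB r1<-Add2 // r0:-1,r1:Add2,r2:1,r3:11,r4:Add1,r5:4
cycle 8: CDB Add1=15 // r0:-1,r1:Add2,r2:1,r3:11,r4:15,r5:4
cycle 9: CDB Mul1=40 // r0:-1,r1:Add2,r2:1,r3:11,r4:15,r5:4
cycle 10: CDB Add2=-11 // r0:-1,r1:-11,r2:1,r3:11,r4:15,r5:4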